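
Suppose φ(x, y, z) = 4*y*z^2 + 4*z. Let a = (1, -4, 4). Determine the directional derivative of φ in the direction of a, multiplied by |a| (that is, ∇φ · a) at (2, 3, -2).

-240

∂φ/∂x = 0
∂φ/∂y = 4*z^2
∂φ/∂z = 8*y*z + 4
∇φ at (2, 3, -2) = (0, 16, -44)
∇φ · a = (0)(1) + (16)(-4) + (-44)(4) = -240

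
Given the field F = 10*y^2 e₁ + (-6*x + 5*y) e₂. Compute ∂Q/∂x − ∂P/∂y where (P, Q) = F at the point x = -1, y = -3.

∂F₂/∂x = -6
∂F₁/∂y = 20*y
Scalar curl = -20*y - 6
At (-1, -3): 54.

54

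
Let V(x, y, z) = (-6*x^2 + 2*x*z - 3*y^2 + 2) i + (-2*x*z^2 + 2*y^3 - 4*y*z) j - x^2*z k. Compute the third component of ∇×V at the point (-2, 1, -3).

(∇×V)_3 = ∂V₂/∂x − ∂V₁/∂y
= -2*z^2 − (-6*y)
= 6*y - 2*z^2
At (-2, 1, -3): -12.

-12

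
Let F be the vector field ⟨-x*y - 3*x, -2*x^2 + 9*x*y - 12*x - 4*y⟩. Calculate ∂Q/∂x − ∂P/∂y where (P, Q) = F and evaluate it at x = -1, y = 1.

∂F₂/∂x = -4*x + 9*y - 12
∂F₁/∂y = -x
Scalar curl = -3*x + 9*y - 12
At (-1, 1): 0.

0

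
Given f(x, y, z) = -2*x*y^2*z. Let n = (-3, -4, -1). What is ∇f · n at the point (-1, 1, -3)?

28

∂f/∂x = -2*y^2*z
∂f/∂y = -4*x*y*z
∂f/∂z = -2*x*y^2
∇f at (-1, 1, -3) = (6, -12, 2)
∇f · n = (6)(-3) + (-12)(-4) + (2)(-1) = 28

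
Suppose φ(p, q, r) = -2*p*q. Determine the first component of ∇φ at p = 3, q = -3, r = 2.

(∇φ)_1 = ∂φ/∂p = -2*q
At (3, -3, 2): 6.

6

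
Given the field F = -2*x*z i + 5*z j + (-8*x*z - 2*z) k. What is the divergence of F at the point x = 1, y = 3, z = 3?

-16

∂F₁/∂x = -2*z
∂F₂/∂y = 0
∂F₃/∂z = -8*x - 2
∇·F = -8*x - 2*z - 2
At (1, 3, 3): -16.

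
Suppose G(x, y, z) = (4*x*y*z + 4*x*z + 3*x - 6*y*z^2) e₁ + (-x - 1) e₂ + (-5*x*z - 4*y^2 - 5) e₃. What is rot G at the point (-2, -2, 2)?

(∇×G)₁ = ∂G₃/∂y − ∂G₂/∂z = -8*y
(∇×G)₂ = ∂G₁/∂z − ∂G₃/∂x = 4*x*y + 4*x - 12*y*z + 5*z
(∇×G)₃ = ∂G₂/∂x − ∂G₁/∂y = -4*x*z + 6*z^2 - 1
∇×G = (-8*y, 4*x*y + 4*x - 12*y*z + 5*z, -4*x*z + 6*z^2 - 1)
At (-2, -2, 2): (16, 66, 39).

(16, 66, 39)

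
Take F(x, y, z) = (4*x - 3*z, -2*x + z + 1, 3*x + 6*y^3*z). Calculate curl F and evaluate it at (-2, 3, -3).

(-487, -6, -2)

(∇×F)₁ = ∂F₃/∂y − ∂F₂/∂z = 18*y^2*z - 1
(∇×F)₂ = ∂F₁/∂z − ∂F₃/∂x = -6
(∇×F)₃ = ∂F₂/∂x − ∂F₁/∂y = -2
∇×F = (18*y^2*z - 1, -6, -2)
At (-2, 3, -3): (-487, -6, -2).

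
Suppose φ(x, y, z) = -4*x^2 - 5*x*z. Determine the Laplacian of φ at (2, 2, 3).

-8

∂²φ/∂x² = -8
∂²φ/∂y² = 0
∂²φ/∂z² = 0
∇²φ = -8
At (2, 2, 3): -8.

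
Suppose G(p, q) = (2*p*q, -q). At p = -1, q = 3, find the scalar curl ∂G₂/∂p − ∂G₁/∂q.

2

∂G₂/∂p = 0
∂G₁/∂q = 2*p
Scalar curl = -2*p
At (-1, 3): 2.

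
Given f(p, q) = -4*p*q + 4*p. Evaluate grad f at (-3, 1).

∂f/∂p = -4*q + 4
∂f/∂q = -4*p
∇f = (-4*q + 4, -4*p)
At (-3, 1): (0, 12).

(0, 12)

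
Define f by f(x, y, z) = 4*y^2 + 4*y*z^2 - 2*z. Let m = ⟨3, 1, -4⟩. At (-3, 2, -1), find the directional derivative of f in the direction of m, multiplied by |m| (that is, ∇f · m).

∂f/∂x = 0
∂f/∂y = 8*y + 4*z^2
∂f/∂z = 8*y*z - 2
∇f at (-3, 2, -1) = (0, 20, -18)
∇f · m = (0)(3) + (20)(1) + (-18)(-4) = 92

92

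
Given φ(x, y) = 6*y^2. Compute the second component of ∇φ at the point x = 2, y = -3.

-36

(∇φ)_2 = ∂φ/∂y = 12*y
At (2, -3): -36.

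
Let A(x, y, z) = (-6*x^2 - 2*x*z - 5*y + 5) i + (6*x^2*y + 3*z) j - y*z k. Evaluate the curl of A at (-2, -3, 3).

(-6, 4, 77)

(∇×A)₁ = ∂A₃/∂y − ∂A₂/∂z = -z - 3
(∇×A)₂ = ∂A₁/∂z − ∂A₃/∂x = -2*x
(∇×A)₃ = ∂A₂/∂x − ∂A₁/∂y = 12*x*y + 5
∇×A = (-z - 3, -2*x, 12*x*y + 5)
At (-2, -3, 3): (-6, 4, 77).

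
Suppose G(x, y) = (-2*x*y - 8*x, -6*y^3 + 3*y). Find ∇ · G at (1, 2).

∂G₁/∂x = -2*y - 8
∂G₂/∂y = -18*y^2 + 3
∇·G = -18*y^2 - 2*y - 5
At (1, 2): -81.

-81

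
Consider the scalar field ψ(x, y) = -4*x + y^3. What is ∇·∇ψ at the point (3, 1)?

∂²ψ/∂x² = 0
∂²ψ/∂y² = 6*y
∇²ψ = 6*y
At (3, 1): 6.

6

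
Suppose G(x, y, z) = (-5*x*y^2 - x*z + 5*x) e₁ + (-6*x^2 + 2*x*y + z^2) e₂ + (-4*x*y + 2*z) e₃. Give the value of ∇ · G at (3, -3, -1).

∂G₁/∂x = -5*y^2 - z + 5
∂G₂/∂y = 2*x
∂G₃/∂z = 2
∇·G = 2*x - 5*y^2 - z + 7
At (3, -3, -1): -31.

-31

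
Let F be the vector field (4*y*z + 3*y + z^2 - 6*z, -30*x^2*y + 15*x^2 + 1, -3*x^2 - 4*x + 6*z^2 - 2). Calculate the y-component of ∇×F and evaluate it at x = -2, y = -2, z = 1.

(∇×F)_2 = ∂F₁/∂z − ∂F₃/∂x
= 4*y + 2*z - 6 − (-6*x - 4)
= 6*x + 4*y + 2*z - 2
At (-2, -2, 1): -20.

-20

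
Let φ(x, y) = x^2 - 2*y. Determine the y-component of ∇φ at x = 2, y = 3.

(∇φ)_2 = ∂φ/∂y = -2
At (2, 3): -2.

-2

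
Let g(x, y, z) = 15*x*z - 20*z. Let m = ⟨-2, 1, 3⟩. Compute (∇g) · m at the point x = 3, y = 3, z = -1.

105

∂g/∂x = 15*z
∂g/∂y = 0
∂g/∂z = 15*x - 20
∇g at (3, 3, -1) = (-15, 0, 25)
∇g · m = (-15)(-2) + (0)(1) + (25)(3) = 105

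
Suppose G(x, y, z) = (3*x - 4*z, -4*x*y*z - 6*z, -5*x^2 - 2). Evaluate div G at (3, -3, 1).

-9

∂G₁/∂x = 3
∂G₂/∂y = -4*x*z
∂G₃/∂z = 0
∇·G = -4*x*z + 3
At (3, -3, 1): -9.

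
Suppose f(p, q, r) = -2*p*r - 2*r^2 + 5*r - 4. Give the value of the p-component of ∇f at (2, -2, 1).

-2

(∇f)_1 = ∂f/∂p = -2*r
At (2, -2, 1): -2.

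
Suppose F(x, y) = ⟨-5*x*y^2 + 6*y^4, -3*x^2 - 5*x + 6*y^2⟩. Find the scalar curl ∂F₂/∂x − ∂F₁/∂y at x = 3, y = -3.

535

∂F₂/∂x = -6*x - 5
∂F₁/∂y = -10*x*y + 24*y^3
Scalar curl = 10*x*y - 6*x - 24*y^3 - 5
At (3, -3): 535.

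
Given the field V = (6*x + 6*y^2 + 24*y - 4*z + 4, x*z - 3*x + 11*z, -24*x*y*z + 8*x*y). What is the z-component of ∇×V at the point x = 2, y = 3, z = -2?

(∇×V)_3 = ∂V₂/∂x − ∂V₁/∂y
= z - 3 − (12*y + 24)
= -12*y + z - 27
At (2, 3, -2): -65.

-65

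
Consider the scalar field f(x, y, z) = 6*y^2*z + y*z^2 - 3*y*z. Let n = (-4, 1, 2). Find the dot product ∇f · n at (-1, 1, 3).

54

∂f/∂x = 0
∂f/∂y = 12*y*z + z^2 - 3*z
∂f/∂z = 6*y^2 + 2*y*z - 3*y
∇f at (-1, 1, 3) = (0, 36, 9)
∇f · n = (0)(-4) + (36)(1) + (9)(2) = 54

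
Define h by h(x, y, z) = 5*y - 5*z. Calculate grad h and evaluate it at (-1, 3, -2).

(0, 5, -5)

∂h/∂x = 0
∂h/∂y = 5
∂h/∂z = -5
∇h = (0, 5, -5)
At (-1, 3, -2): (0, 5, -5).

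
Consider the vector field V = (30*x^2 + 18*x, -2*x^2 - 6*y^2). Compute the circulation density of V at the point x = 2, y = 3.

-8

∂V₂/∂x = -4*x
∂V₁/∂y = 0
Scalar curl = -4*x
At (2, 3): -8.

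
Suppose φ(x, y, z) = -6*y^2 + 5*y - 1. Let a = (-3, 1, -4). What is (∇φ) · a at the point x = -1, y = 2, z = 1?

-19

∂φ/∂x = 0
∂φ/∂y = -12*y + 5
∂φ/∂z = 0
∇φ at (-1, 2, 1) = (0, -19, 0)
∇φ · a = (0)(-3) + (-19)(1) + (0)(-4) = -19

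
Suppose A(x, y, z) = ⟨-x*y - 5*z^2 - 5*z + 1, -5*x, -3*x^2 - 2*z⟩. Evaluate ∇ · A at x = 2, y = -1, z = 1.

-1

∂A₁/∂x = -y
∂A₂/∂y = 0
∂A₃/∂z = -2
∇·A = -y - 2
At (2, -1, 1): -1.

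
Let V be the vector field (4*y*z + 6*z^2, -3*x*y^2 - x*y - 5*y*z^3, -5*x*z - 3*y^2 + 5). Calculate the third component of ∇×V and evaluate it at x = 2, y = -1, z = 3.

(∇×V)_3 = ∂V₂/∂x − ∂V₁/∂y
= -3*y^2 - y − (4*z)
= -3*y^2 - y - 4*z
At (2, -1, 3): -14.

-14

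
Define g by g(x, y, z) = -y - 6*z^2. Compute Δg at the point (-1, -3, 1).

∂²g/∂x² = 0
∂²g/∂y² = 0
∂²g/∂z² = -12
∇²g = -12
At (-1, -3, 1): -12.

-12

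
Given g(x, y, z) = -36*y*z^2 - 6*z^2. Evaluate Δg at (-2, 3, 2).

∂²g/∂x² = 0
∂²g/∂y² = 0
∂²g/∂z² = -12*(6*y + 1)
∇²g = -72*y - 12
At (-2, 3, 2): -228.

-228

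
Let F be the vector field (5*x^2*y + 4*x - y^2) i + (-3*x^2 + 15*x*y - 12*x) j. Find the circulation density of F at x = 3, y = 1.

-58

∂F₂/∂x = -6*x + 15*y - 12
∂F₁/∂y = 5*x^2 - 2*y
Scalar curl = -5*x^2 - 6*x + 17*y - 12
At (3, 1): -58.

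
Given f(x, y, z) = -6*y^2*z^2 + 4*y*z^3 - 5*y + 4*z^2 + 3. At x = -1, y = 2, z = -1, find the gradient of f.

(0, -33, 64)

∂f/∂x = 0
∂f/∂y = -12*y*z^2 + 4*z^3 - 5
∂f/∂z = -12*y^2*z + 12*y*z^2 + 8*z
∇f = (0, -12*y*z^2 + 4*z^3 - 5, -12*y^2*z + 12*y*z^2 + 8*z)
At (-1, 2, -1): (0, -33, 64).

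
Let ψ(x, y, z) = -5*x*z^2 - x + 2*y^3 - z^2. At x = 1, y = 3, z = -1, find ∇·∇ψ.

24

∂²ψ/∂x² = 0
∂²ψ/∂y² = 12*y
∂²ψ/∂z² = -2*(5*x + 1)
∇²ψ = -10*x + 12*y - 2
At (1, 3, -1): 24.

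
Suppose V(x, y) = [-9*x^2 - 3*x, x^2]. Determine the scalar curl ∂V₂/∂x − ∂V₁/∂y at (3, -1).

∂V₂/∂x = 2*x
∂V₁/∂y = 0
Scalar curl = 2*x
At (3, -1): 6.

6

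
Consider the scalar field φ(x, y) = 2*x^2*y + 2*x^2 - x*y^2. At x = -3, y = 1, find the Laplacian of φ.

14

∂²φ/∂x² = 4*(y + 1)
∂²φ/∂y² = -2*x
∇²φ = -2*x + 4*y + 4
At (-3, 1): 14.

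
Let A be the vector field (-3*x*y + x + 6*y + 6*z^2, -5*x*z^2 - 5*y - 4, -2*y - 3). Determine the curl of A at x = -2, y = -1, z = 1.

(-22, 12, -17)

(∇×A)₁ = ∂A₃/∂y − ∂A₂/∂z = 10*x*z - 2
(∇×A)₂ = ∂A₁/∂z − ∂A₃/∂x = 12*z
(∇×A)₃ = ∂A₂/∂x − ∂A₁/∂y = 3*x - 5*z^2 - 6
∇×A = (10*x*z - 2, 12*z, 3*x - 5*z^2 - 6)
At (-2, -1, 1): (-22, 12, -17).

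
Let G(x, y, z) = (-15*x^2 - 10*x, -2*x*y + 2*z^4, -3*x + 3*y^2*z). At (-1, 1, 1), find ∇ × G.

(∇×G)₁ = ∂G₃/∂y − ∂G₂/∂z = 6*y*z - 8*z^3
(∇×G)₂ = ∂G₁/∂z − ∂G₃/∂x = 3
(∇×G)₃ = ∂G₂/∂x − ∂G₁/∂y = -2*y
∇×G = (6*y*z - 8*z^3, 3, -2*y)
At (-1, 1, 1): (-2, 3, -2).

(-2, 3, -2)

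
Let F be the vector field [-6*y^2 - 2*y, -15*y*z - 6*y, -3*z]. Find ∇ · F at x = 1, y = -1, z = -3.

36

∂F₁/∂x = 0
∂F₂/∂y = -15*z - 6
∂F₃/∂z = -3
∇·F = -15*z - 9
At (1, -1, -3): 36.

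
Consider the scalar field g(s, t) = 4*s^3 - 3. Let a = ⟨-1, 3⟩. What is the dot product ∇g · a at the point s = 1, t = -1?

∂g/∂s = 12*s^2
∂g/∂t = 0
∇g at (1, -1) = (12, 0)
∇g · a = (12)(-1) + (0)(3) = -12

-12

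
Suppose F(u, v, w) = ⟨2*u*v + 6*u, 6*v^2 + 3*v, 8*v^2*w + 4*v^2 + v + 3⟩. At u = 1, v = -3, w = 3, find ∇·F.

∂F₁/∂u = 2*v + 6
∂F₂/∂v = 12*v + 3
∂F₃/∂w = 8*v^2
∇·F = 8*v^2 + 14*v + 9
At (1, -3, 3): 39.

39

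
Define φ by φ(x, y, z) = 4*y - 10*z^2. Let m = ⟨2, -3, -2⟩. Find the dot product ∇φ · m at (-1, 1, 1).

∂φ/∂x = 0
∂φ/∂y = 4
∂φ/∂z = -20*z
∇φ at (-1, 1, 1) = (0, 4, -20)
∇φ · m = (0)(2) + (4)(-3) + (-20)(-2) = 28

28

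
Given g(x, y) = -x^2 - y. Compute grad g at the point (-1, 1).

(2, -1)

∂g/∂x = -2*x
∂g/∂y = -1
∇g = (-2*x, -1)
At (-1, 1): (2, -1).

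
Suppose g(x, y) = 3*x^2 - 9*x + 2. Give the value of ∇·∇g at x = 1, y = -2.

∂²g/∂x² = 6
∂²g/∂y² = 0
∇²g = 6
At (1, -2): 6.

6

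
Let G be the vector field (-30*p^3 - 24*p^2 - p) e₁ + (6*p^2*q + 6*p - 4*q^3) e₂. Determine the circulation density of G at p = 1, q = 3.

42

∂G₂/∂p = 12*p*q + 6
∂G₁/∂q = 0
Scalar curl = 12*p*q + 6
At (1, 3): 42.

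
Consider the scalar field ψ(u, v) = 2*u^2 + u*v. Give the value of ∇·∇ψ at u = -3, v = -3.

4

∂²ψ/∂u² = 4
∂²ψ/∂v² = 0
∇²ψ = 4
At (-3, -3): 4.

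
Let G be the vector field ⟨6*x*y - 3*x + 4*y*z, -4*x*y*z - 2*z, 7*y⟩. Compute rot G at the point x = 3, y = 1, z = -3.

(∇×G)₁ = ∂G₃/∂y − ∂G₂/∂z = 4*x*y + 9
(∇×G)₂ = ∂G₁/∂z − ∂G₃/∂x = 4*y
(∇×G)₃ = ∂G₂/∂x − ∂G₁/∂y = -6*x - 4*y*z - 4*z
∇×G = (4*x*y + 9, 4*y, -6*x - 4*y*z - 4*z)
At (3, 1, -3): (21, 4, 6).

(21, 4, 6)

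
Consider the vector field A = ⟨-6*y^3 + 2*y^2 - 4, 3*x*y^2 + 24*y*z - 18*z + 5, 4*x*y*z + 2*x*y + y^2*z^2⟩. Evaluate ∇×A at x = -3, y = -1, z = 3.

(-18, 14, 25)

(∇×A)₁ = ∂A₃/∂y − ∂A₂/∂z = 4*x*z + 2*x + 2*y*z^2 - 24*y + 18
(∇×A)₂ = ∂A₁/∂z − ∂A₃/∂x = -4*y*z - 2*y
(∇×A)₃ = ∂A₂/∂x − ∂A₁/∂y = 21*y^2 - 4*y
∇×A = (4*x*z + 2*x + 2*y*z^2 - 24*y + 18, -4*y*z - 2*y, 21*y^2 - 4*y)
At (-3, -1, 3): (-18, 14, 25).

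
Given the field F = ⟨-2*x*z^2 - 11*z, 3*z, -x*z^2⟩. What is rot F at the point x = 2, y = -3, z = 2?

(∇×F)₁ = ∂F₃/∂y − ∂F₂/∂z = -3
(∇×F)₂ = ∂F₁/∂z − ∂F₃/∂x = -4*x*z + z^2 - 11
(∇×F)₃ = ∂F₂/∂x − ∂F₁/∂y = 0
∇×F = (-3, -4*x*z + z^2 - 11, 0)
At (2, -3, 2): (-3, -23, 0).

(-3, -23, 0)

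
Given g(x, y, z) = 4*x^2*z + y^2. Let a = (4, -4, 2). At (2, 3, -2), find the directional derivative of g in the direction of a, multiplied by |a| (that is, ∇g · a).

-120

∂g/∂x = 8*x*z
∂g/∂y = 2*y
∂g/∂z = 4*x^2
∇g at (2, 3, -2) = (-32, 6, 16)
∇g · a = (-32)(4) + (6)(-4) + (16)(2) = -120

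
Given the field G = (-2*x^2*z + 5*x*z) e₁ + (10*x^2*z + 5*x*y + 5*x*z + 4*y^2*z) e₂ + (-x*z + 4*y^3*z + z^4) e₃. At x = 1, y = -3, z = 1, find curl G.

(57, 4, 10)

(∇×G)₁ = ∂G₃/∂y − ∂G₂/∂z = -10*x^2 - 5*x + 12*y^2*z - 4*y^2
(∇×G)₂ = ∂G₁/∂z − ∂G₃/∂x = -2*x^2 + 5*x + z
(∇×G)₃ = ∂G₂/∂x − ∂G₁/∂y = 20*x*z + 5*y + 5*z
∇×G = (-10*x^2 - 5*x + 12*y^2*z - 4*y^2, -2*x^2 + 5*x + z, 20*x*z + 5*y + 5*z)
At (1, -3, 1): (57, 4, 10).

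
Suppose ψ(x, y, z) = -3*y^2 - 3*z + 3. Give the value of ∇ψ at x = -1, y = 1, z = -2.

∂ψ/∂x = 0
∂ψ/∂y = -6*y
∂ψ/∂z = -3
∇ψ = (0, -6*y, -3)
At (-1, 1, -2): (0, -6, -3).

(0, -6, -3)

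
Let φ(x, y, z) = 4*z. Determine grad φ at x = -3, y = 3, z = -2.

(0, 0, 4)

∂φ/∂x = 0
∂φ/∂y = 0
∂φ/∂z = 4
∇φ = (0, 0, 4)
At (-3, 3, -2): (0, 0, 4).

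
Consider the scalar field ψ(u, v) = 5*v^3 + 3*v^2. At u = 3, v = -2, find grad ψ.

(0, 48)

∂ψ/∂u = 0
∂ψ/∂v = 15*v^2 + 6*v
∇ψ = (0, 15*v^2 + 6*v)
At (3, -2): (0, 48).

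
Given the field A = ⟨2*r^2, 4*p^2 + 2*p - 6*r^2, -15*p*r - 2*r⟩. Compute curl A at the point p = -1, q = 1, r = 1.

(∇×A)₁ = ∂A₃/∂q − ∂A₂/∂r = 12*r
(∇×A)₂ = ∂A₁/∂r − ∂A₃/∂p = 19*r
(∇×A)₃ = ∂A₂/∂p − ∂A₁/∂q = 8*p + 2
∇×A = (12*r, 19*r, 8*p + 2)
At (-1, 1, 1): (12, 19, -6).

(12, 19, -6)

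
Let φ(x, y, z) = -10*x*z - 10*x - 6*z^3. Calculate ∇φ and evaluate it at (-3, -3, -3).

∂φ/∂x = -10*z - 10
∂φ/∂y = 0
∂φ/∂z = -10*x - 18*z^2
∇φ = (-10*z - 10, 0, -10*x - 18*z^2)
At (-3, -3, -3): (20, 0, -132).

(20, 0, -132)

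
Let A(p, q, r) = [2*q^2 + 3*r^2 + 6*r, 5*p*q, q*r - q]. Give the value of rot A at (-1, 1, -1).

(∇×A)₁ = ∂A₃/∂q − ∂A₂/∂r = r - 1
(∇×A)₂ = ∂A₁/∂r − ∂A₃/∂p = 6*r + 6
(∇×A)₃ = ∂A₂/∂p − ∂A₁/∂q = q
∇×A = (r - 1, 6*r + 6, q)
At (-1, 1, -1): (-2, 0, 1).

(-2, 0, 1)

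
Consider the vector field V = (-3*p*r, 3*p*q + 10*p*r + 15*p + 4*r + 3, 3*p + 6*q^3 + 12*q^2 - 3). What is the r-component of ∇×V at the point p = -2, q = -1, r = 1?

22

(∇×V)_3 = ∂V₂/∂p − ∂V₁/∂q
= 3*q + 10*r + 15 − (0)
= 3*q + 10*r + 15
At (-2, -1, 1): 22.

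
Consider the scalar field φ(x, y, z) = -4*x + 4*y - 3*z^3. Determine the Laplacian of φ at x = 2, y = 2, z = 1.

-18

∂²φ/∂x² = 0
∂²φ/∂y² = 0
∂²φ/∂z² = -18*z
∇²φ = -18*z
At (2, 2, 1): -18.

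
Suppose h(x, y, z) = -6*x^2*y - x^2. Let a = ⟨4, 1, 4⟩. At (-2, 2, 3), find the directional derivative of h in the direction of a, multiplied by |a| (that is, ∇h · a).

∂h/∂x = -12*x*y - 2*x
∂h/∂y = -6*x^2
∂h/∂z = 0
∇h at (-2, 2, 3) = (52, -24, 0)
∇h · a = (52)(4) + (-24)(1) + (0)(4) = 184

184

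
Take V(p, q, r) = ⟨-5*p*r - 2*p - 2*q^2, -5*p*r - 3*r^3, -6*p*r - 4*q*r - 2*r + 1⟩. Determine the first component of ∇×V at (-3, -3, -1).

-2

(∇×V)_1 = ∂V₃/∂q − ∂V₂/∂r
= -4*r − (-5*p - 9*r^2)
= 5*p + 9*r^2 - 4*r
At (-3, -3, -1): -2.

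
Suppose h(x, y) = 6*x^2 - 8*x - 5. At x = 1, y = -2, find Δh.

∂²h/∂x² = 12
∂²h/∂y² = 0
∇²h = 12
At (1, -2): 12.

12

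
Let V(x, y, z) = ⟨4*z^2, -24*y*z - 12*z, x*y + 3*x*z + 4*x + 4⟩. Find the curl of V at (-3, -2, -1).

(-39, -7, 0)

(∇×V)₁ = ∂V₃/∂y − ∂V₂/∂z = x + 24*y + 12
(∇×V)₂ = ∂V₁/∂z − ∂V₃/∂x = -y + 5*z - 4
(∇×V)₃ = ∂V₂/∂x − ∂V₁/∂y = 0
∇×V = (x + 24*y + 12, -y + 5*z - 4, 0)
At (-3, -2, -1): (-39, -7, 0).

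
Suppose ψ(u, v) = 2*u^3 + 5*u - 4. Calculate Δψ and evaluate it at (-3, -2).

∂²ψ/∂u² = 12*u
∂²ψ/∂v² = 0
∇²ψ = 12*u
At (-3, -2): -36.

-36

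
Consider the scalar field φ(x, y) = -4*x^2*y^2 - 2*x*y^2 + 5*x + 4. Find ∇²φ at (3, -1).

-92

∂²φ/∂x² = -8*y^2
∂²φ/∂y² = -4*x*(2*x + 1)
∇²φ = -8*x^2 - 4*x - 8*y^2
At (3, -1): -92.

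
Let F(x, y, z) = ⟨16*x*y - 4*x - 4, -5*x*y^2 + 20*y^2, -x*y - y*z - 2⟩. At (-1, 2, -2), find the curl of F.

(∇×F)₁ = ∂F₃/∂y − ∂F₂/∂z = -x - z
(∇×F)₂ = ∂F₁/∂z − ∂F₃/∂x = y
(∇×F)₃ = ∂F₂/∂x − ∂F₁/∂y = -16*x - 5*y^2
∇×F = (-x - z, y, -16*x - 5*y^2)
At (-1, 2, -2): (3, 2, -4).

(3, 2, -4)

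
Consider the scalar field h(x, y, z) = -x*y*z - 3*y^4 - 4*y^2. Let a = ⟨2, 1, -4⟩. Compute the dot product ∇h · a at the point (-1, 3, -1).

-355

∂h/∂x = -y*z
∂h/∂y = -x*z - 12*y^3 - 8*y
∂h/∂z = -x*y
∇h at (-1, 3, -1) = (3, -349, 3)
∇h · a = (3)(2) + (-349)(1) + (3)(-4) = -355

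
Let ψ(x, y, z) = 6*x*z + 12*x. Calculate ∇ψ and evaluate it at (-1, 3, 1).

(18, 0, -6)

∂ψ/∂x = 6*z + 12
∂ψ/∂y = 0
∂ψ/∂z = 6*x
∇ψ = (6*z + 12, 0, 6*x)
At (-1, 3, 1): (18, 0, -6).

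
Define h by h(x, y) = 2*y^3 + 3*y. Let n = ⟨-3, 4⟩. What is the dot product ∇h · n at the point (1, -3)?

228

∂h/∂x = 0
∂h/∂y = 6*y^2 + 3
∇h at (1, -3) = (0, 57)
∇h · n = (0)(-3) + (57)(4) = 228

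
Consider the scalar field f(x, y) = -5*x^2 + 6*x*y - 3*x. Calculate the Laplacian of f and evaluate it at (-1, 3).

-10

∂²f/∂x² = -10
∂²f/∂y² = 0
∇²f = -10
At (-1, 3): -10.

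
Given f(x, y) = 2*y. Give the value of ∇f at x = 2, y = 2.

∂f/∂x = 0
∂f/∂y = 2
∇f = (0, 2)
At (2, 2): (0, 2).

(0, 2)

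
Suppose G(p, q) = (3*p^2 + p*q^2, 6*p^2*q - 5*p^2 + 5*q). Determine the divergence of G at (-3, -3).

50

∂G₁/∂p = 6*p + q^2
∂G₂/∂q = 6*p^2 + 5
∇·G = 6*p^2 + 6*p + q^2 + 5
At (-3, -3): 50.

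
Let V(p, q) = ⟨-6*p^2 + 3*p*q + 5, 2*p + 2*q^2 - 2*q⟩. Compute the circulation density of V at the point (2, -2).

∂V₂/∂p = 2
∂V₁/∂q = 3*p
Scalar curl = -3*p + 2
At (2, -2): -4.

-4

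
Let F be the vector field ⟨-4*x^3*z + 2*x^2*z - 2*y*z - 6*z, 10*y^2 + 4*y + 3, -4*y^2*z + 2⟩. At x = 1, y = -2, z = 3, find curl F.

(48, -4, 6)

(∇×F)₁ = ∂F₃/∂y − ∂F₂/∂z = -8*y*z
(∇×F)₂ = ∂F₁/∂z − ∂F₃/∂x = -4*x^3 + 2*x^2 - 2*y - 6
(∇×F)₃ = ∂F₂/∂x − ∂F₁/∂y = 2*z
∇×F = (-8*y*z, -4*x^3 + 2*x^2 - 2*y - 6, 2*z)
At (1, -2, 3): (48, -4, 6).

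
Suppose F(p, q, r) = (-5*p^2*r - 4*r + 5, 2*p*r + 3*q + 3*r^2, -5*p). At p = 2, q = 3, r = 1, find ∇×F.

(∇×F)₁ = ∂F₃/∂q − ∂F₂/∂r = -2*p - 6*r
(∇×F)₂ = ∂F₁/∂r − ∂F₃/∂p = -5*p^2 + 1
(∇×F)₃ = ∂F₂/∂p − ∂F₁/∂q = 2*r
∇×F = (-2*p - 6*r, -5*p^2 + 1, 2*r)
At (2, 3, 1): (-10, -19, 2).

(-10, -19, 2)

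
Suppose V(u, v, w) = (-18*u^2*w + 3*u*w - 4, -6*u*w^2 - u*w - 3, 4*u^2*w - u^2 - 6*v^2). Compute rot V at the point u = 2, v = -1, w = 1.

(∇×V)₁ = ∂V₃/∂v − ∂V₂/∂w = 12*u*w + u - 12*v
(∇×V)₂ = ∂V₁/∂w − ∂V₃/∂u = -18*u^2 - 8*u*w + 5*u
(∇×V)₃ = ∂V₂/∂u − ∂V₁/∂v = -6*w^2 - w
∇×V = (12*u*w + u - 12*v, -18*u^2 - 8*u*w + 5*u, -6*w^2 - w)
At (2, -1, 1): (38, -78, -7).

(38, -78, -7)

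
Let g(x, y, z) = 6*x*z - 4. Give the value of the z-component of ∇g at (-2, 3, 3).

-12

(∇g)_3 = ∂g/∂z = 6*x
At (-2, 3, 3): -12.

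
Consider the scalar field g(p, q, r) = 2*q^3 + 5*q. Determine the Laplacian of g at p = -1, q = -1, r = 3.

-12

∂²g/∂p² = 0
∂²g/∂q² = 12*q
∂²g/∂r² = 0
∇²g = 12*q
At (-1, -1, 3): -12.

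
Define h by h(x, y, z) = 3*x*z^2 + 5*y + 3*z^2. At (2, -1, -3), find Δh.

∂²h/∂x² = 0
∂²h/∂y² = 0
∂²h/∂z² = 6*(x + 1)
∇²h = 6*x + 6
At (2, -1, -3): 18.

18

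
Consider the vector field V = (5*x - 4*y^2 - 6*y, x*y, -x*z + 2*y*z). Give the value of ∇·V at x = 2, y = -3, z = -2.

-1

∂V₁/∂x = 5
∂V₂/∂y = x
∂V₃/∂z = -x + 2*y
∇·V = 2*y + 5
At (2, -3, -2): -1.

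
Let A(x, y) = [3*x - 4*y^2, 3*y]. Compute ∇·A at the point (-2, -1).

6

∂A₁/∂x = 3
∂A₂/∂y = 3
∇·A = 6
At (-2, -1): 6.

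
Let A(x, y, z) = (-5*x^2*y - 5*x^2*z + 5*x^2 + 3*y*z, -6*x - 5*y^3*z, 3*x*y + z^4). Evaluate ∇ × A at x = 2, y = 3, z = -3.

(141, -20, 23)

(∇×A)₁ = ∂A₃/∂y − ∂A₂/∂z = 3*x + 5*y^3
(∇×A)₂ = ∂A₁/∂z − ∂A₃/∂x = -5*x^2
(∇×A)₃ = ∂A₂/∂x − ∂A₁/∂y = 5*x^2 - 3*z - 6
∇×A = (3*x + 5*y^3, -5*x^2, 5*x^2 - 3*z - 6)
At (2, 3, -3): (141, -20, 23).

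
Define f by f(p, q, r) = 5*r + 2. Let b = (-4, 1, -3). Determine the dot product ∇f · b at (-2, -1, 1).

∂f/∂p = 0
∂f/∂q = 0
∂f/∂r = 5
∇f at (-2, -1, 1) = (0, 0, 5)
∇f · b = (0)(-4) + (0)(1) + (5)(-3) = -15

-15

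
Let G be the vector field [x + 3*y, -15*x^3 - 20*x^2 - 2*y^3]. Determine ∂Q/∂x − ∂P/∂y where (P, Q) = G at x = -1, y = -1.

-8

∂G₂/∂x = -45*x^2 - 40*x
∂G₁/∂y = 3
Scalar curl = -45*x^2 - 40*x - 3
At (-1, -1): -8.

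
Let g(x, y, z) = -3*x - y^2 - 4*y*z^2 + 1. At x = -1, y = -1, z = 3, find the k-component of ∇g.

24

(∇g)_3 = ∂g/∂z = -8*y*z
At (-1, -1, 3): 24.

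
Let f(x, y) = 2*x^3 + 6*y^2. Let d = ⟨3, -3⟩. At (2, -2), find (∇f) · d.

∂f/∂x = 6*x^2
∂f/∂y = 12*y
∇f at (2, -2) = (24, -24)
∇f · d = (24)(3) + (-24)(-3) = 144

144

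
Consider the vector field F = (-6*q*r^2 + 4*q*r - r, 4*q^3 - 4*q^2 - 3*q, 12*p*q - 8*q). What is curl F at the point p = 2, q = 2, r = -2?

(∇×F)₁ = ∂F₃/∂q − ∂F₂/∂r = 12*p - 8
(∇×F)₂ = ∂F₁/∂r − ∂F₃/∂p = -12*q*r - 8*q - 1
(∇×F)₃ = ∂F₂/∂p − ∂F₁/∂q = 6*r^2 - 4*r
∇×F = (12*p - 8, -12*q*r - 8*q - 1, 6*r^2 - 4*r)
At (2, 2, -2): (16, 31, 32).

(16, 31, 32)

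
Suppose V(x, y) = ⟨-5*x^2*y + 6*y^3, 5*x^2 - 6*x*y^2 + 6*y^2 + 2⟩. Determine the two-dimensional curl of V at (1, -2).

∂V₂/∂x = 10*x - 6*y^2
∂V₁/∂y = -5*x^2 + 18*y^2
Scalar curl = 5*x^2 + 10*x - 24*y^2
At (1, -2): -81.

-81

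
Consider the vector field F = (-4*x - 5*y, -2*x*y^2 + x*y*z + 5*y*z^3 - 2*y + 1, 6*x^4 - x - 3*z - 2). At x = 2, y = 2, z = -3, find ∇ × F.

(-274, -191, -9)

(∇×F)₁ = ∂F₃/∂y − ∂F₂/∂z = -x*y - 15*y*z^2
(∇×F)₂ = ∂F₁/∂z − ∂F₃/∂x = -24*x^3 + 1
(∇×F)₃ = ∂F₂/∂x − ∂F₁/∂y = -2*y^2 + y*z + 5
∇×F = (-x*y - 15*y*z^2, -24*x^3 + 1, -2*y^2 + y*z + 5)
At (2, 2, -3): (-274, -191, -9).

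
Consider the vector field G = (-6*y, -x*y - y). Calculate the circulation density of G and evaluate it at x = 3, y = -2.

8

∂G₂/∂x = -y
∂G₁/∂y = -6
Scalar curl = -y + 6
At (3, -2): 8.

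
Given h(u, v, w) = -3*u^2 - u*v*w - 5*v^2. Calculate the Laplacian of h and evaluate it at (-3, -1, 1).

-16

∂²h/∂u² = -6
∂²h/∂v² = -10
∂²h/∂w² = 0
∇²h = -16
At (-3, -1, 1): -16.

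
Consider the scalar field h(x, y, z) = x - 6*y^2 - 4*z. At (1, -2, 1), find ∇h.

∂h/∂x = 1
∂h/∂y = -12*y
∂h/∂z = -4
∇h = (1, -12*y, -4)
At (1, -2, 1): (1, 24, -4).

(1, 24, -4)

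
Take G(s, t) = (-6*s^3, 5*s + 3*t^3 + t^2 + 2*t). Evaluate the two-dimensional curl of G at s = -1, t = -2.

∂G₂/∂s = 5
∂G₁/∂t = 0
Scalar curl = 5
At (-1, -2): 5.

5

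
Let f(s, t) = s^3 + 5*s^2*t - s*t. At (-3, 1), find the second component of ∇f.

(∇f)_2 = ∂f/∂t = 5*s^2 - s
At (-3, 1): 48.

48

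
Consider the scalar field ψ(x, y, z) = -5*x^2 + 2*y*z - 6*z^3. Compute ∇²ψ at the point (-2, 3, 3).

-118

∂²ψ/∂x² = -10
∂²ψ/∂y² = 0
∂²ψ/∂z² = -36*z
∇²ψ = -36*z - 10
At (-2, 3, 3): -118.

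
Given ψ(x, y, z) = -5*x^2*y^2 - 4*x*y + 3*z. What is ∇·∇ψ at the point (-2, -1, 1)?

-50

∂²ψ/∂x² = -10*y^2
∂²ψ/∂y² = -10*x^2
∂²ψ/∂z² = 0
∇²ψ = -10*x^2 - 10*y^2
At (-2, -1, 1): -50.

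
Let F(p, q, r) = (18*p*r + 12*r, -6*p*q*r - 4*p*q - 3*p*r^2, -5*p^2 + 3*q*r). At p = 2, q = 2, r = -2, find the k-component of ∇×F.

4

(∇×F)_3 = ∂F₂/∂p − ∂F₁/∂q
= -6*q*r - 4*q - 3*r^2 − (0)
= -6*q*r - 4*q - 3*r^2
At (2, 2, -2): 4.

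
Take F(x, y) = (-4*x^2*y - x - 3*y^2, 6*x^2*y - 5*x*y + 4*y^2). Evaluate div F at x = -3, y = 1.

∂F₁/∂x = -8*x*y - 1
∂F₂/∂y = 6*x^2 - 5*x + 8*y
∇·F = 6*x^2 - 8*x*y - 5*x + 8*y - 1
At (-3, 1): 100.

100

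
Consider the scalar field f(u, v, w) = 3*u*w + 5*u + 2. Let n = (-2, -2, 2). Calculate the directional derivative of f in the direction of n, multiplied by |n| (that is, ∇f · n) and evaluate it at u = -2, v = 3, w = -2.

-10

∂f/∂u = 3*w + 5
∂f/∂v = 0
∂f/∂w = 3*u
∇f at (-2, 3, -2) = (-1, 0, -6)
∇f · n = (-1)(-2) + (0)(-2) + (-6)(2) = -10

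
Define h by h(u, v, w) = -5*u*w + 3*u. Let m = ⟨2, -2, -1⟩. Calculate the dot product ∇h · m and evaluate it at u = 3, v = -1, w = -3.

∂h/∂u = -5*w + 3
∂h/∂v = 0
∂h/∂w = -5*u
∇h at (3, -1, -3) = (18, 0, -15)
∇h · m = (18)(2) + (0)(-2) + (-15)(-1) = 51

51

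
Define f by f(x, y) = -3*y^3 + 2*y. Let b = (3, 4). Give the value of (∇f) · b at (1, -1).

∂f/∂x = 0
∂f/∂y = -9*y^2 + 2
∇f at (1, -1) = (0, -7)
∇f · b = (0)(3) + (-7)(4) = -28

-28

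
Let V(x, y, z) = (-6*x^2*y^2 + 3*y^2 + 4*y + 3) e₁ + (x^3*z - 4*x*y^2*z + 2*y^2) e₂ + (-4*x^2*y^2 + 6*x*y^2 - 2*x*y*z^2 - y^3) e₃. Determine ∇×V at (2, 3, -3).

(∇×V)₁ = ∂V₃/∂y − ∂V₂/∂z = -x^3 - 8*x^2*y + 4*x*y^2 + 12*x*y - 2*x*z^2 - 3*y^2
(∇×V)₂ = ∂V₁/∂z − ∂V₃/∂x = 8*x*y^2 - 6*y^2 + 2*y*z^2
(∇×V)₃ = ∂V₂/∂x − ∂V₁/∂y = 12*x^2*y + 3*x^2*z - 4*y^2*z - 6*y - 4
∇×V = (-x^3 - 8*x^2*y + 4*x*y^2 + 12*x*y - 2*x*z^2 - 3*y^2, 8*x*y^2 - 6*y^2 + 2*y*z^2, 12*x^2*y + 3*x^2*z - 4*y^2*z - 6*y - 4)
At (2, 3, -3): (-23, 144, 194).

(-23, 144, 194)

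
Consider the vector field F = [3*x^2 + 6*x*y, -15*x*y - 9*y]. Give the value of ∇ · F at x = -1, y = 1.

∂F₁/∂x = 6*x + 6*y
∂F₂/∂y = -15*x - 9
∇·F = -9*x + 6*y - 9
At (-1, 1): 6.

6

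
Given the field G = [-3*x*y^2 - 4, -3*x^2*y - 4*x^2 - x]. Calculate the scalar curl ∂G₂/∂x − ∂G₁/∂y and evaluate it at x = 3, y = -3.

∂G₂/∂x = -6*x*y - 8*x - 1
∂G₁/∂y = -6*x*y
Scalar curl = -8*x - 1
At (3, -3): -25.

-25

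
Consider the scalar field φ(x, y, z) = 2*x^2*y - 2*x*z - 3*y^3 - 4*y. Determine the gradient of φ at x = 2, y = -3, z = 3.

(-30, -77, -4)

∂φ/∂x = 4*x*y - 2*z
∂φ/∂y = 2*x^2 - 9*y^2 - 4
∂φ/∂z = -2*x
∇φ = (4*x*y - 2*z, 2*x^2 - 9*y^2 - 4, -2*x)
At (2, -3, 3): (-30, -77, -4).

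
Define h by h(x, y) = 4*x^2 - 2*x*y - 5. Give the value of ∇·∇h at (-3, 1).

∂²h/∂x² = 8
∂²h/∂y² = 0
∇²h = 8
At (-3, 1): 8.

8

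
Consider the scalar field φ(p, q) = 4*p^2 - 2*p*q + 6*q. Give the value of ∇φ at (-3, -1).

(-22, 12)

∂φ/∂p = 8*p - 2*q
∂φ/∂q = -2*p + 6
∇φ = (8*p - 2*q, -2*p + 6)
At (-3, -1): (-22, 12).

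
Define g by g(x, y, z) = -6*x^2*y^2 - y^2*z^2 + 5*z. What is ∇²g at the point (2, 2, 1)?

-106

∂²g/∂x² = -12*y^2
∂²g/∂y² = -2*(6*x^2 + z^2)
∂²g/∂z² = -2*y^2
∇²g = -12*x^2 - 14*y^2 - 2*z^2
At (2, 2, 1): -106.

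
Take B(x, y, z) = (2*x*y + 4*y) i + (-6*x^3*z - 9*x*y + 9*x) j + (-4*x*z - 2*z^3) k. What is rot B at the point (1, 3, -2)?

(∇×B)₁ = ∂B₃/∂y − ∂B₂/∂z = 6*x^3
(∇×B)₂ = ∂B₁/∂z − ∂B₃/∂x = 4*z
(∇×B)₃ = ∂B₂/∂x − ∂B₁/∂y = -18*x^2*z - 2*x - 9*y + 5
∇×B = (6*x^3, 4*z, -18*x^2*z - 2*x - 9*y + 5)
At (1, 3, -2): (6, -8, 12).

(6, -8, 12)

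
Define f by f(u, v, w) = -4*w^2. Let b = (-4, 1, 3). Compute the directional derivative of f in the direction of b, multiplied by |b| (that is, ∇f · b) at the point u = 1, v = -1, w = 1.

-24

∂f/∂u = 0
∂f/∂v = 0
∂f/∂w = -8*w
∇f at (1, -1, 1) = (0, 0, -8)
∇f · b = (0)(-4) + (0)(1) + (-8)(3) = -24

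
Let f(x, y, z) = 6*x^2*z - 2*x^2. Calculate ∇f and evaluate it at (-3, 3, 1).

∂f/∂x = 12*x*z - 4*x
∂f/∂y = 0
∂f/∂z = 6*x^2
∇f = (12*x*z - 4*x, 0, 6*x^2)
At (-3, 3, 1): (-24, 0, 54).

(-24, 0, 54)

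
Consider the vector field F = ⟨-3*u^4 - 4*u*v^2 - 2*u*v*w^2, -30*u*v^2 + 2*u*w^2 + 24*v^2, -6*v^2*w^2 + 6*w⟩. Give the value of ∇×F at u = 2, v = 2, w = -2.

(∇×F)₁ = ∂F₃/∂v − ∂F₂/∂w = -4*u*w - 12*v*w^2
(∇×F)₂ = ∂F₁/∂w − ∂F₃/∂u = -4*u*v*w
(∇×F)₃ = ∂F₂/∂u − ∂F₁/∂v = 8*u*v + 2*u*w^2 - 30*v^2 + 2*w^2
∇×F = (-4*u*w - 12*v*w^2, -4*u*v*w, 8*u*v + 2*u*w^2 - 30*v^2 + 2*w^2)
At (2, 2, -2): (-80, 32, -64).

(-80, 32, -64)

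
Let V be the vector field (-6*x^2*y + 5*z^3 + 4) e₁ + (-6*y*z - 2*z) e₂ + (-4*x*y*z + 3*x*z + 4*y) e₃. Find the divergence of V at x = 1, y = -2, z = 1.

∂V₁/∂x = -12*x*y
∂V₂/∂y = -6*z
∂V₃/∂z = -4*x*y + 3*x
∇·V = -16*x*y + 3*x - 6*z
At (1, -2, 1): 29.

29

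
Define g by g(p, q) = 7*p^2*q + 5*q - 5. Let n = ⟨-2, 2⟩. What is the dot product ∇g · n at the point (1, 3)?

∂g/∂p = 14*p*q
∂g/∂q = 7*p^2 + 5
∇g at (1, 3) = (42, 12)
∇g · n = (42)(-2) + (12)(2) = -60

-60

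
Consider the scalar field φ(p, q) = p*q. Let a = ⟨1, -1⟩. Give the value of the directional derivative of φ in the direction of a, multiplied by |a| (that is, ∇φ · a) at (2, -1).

∂φ/∂p = q
∂φ/∂q = p
∇φ at (2, -1) = (-1, 2)
∇φ · a = (-1)(1) + (2)(-1) = -3

-3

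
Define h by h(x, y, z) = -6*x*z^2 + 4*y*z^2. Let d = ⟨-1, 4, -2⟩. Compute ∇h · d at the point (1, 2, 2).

72

∂h/∂x = -6*z^2
∂h/∂y = 4*z^2
∂h/∂z = -12*x*z + 8*y*z
∇h at (1, 2, 2) = (-24, 16, 8)
∇h · d = (-24)(-1) + (16)(4) + (8)(-2) = 72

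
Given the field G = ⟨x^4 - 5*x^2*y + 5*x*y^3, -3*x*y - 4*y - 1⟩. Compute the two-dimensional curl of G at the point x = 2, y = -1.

∂G₂/∂x = -3*y
∂G₁/∂y = -5*x^2 + 15*x*y^2
Scalar curl = 5*x^2 - 15*x*y^2 - 3*y
At (2, -1): -7.

-7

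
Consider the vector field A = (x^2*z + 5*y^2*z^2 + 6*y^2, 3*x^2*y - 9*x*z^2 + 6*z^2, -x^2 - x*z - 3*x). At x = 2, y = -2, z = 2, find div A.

18

∂A₁/∂x = 2*x*z
∂A₂/∂y = 3*x^2
∂A₃/∂z = -x
∇·A = 3*x^2 + 2*x*z - x
At (2, -2, 2): 18.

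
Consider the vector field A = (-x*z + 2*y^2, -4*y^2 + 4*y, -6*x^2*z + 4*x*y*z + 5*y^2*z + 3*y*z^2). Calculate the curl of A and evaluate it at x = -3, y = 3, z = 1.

(21, -45, -12)

(∇×A)₁ = ∂A₃/∂y − ∂A₂/∂z = 4*x*z + 10*y*z + 3*z^2
(∇×A)₂ = ∂A₁/∂z − ∂A₃/∂x = 12*x*z - x - 4*y*z
(∇×A)₃ = ∂A₂/∂x − ∂A₁/∂y = -4*y
∇×A = (4*x*z + 10*y*z + 3*z^2, 12*x*z - x - 4*y*z, -4*y)
At (-3, 3, 1): (21, -45, -12).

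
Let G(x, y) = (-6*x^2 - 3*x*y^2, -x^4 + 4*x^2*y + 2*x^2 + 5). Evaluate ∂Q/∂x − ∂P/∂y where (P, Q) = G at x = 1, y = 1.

14

∂G₂/∂x = -4*x^3 + 8*x*y + 4*x
∂G₁/∂y = -6*x*y
Scalar curl = -4*x^3 + 14*x*y + 4*x
At (1, 1): 14.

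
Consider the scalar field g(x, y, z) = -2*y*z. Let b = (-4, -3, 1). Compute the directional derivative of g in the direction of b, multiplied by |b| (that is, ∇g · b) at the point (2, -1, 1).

8

∂g/∂x = 0
∂g/∂y = -2*z
∂g/∂z = -2*y
∇g at (2, -1, 1) = (0, -2, 2)
∇g · b = (0)(-4) + (-2)(-3) + (2)(1) = 8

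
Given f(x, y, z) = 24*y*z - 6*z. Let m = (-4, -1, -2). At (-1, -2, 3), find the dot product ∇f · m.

∂f/∂x = 0
∂f/∂y = 24*z
∂f/∂z = 24*y - 6
∇f at (-1, -2, 3) = (0, 72, -54)
∇f · m = (0)(-4) + (72)(-1) + (-54)(-2) = 36

36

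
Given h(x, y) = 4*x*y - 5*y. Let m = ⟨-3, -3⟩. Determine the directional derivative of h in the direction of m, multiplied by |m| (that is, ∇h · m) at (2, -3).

27

∂h/∂x = 4*y
∂h/∂y = 4*x - 5
∇h at (2, -3) = (-12, 3)
∇h · m = (-12)(-3) + (3)(-3) = 27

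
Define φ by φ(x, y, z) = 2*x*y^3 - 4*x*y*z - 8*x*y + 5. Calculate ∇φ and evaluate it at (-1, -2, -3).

∂φ/∂x = 2*y^3 - 4*y*z - 8*y
∂φ/∂y = 6*x*y^2 - 4*x*z - 8*x
∂φ/∂z = -4*x*y
∇φ = (2*y^3 - 4*y*z - 8*y, 6*x*y^2 - 4*x*z - 8*x, -4*x*y)
At (-1, -2, -3): (-24, -28, -8).

(-24, -28, -8)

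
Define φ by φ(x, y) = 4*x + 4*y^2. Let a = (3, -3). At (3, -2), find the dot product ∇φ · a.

∂φ/∂x = 4
∂φ/∂y = 8*y
∇φ at (3, -2) = (4, -16)
∇φ · a = (4)(3) + (-16)(-3) = 60

60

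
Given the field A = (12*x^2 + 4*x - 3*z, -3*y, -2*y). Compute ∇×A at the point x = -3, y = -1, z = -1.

(∇×A)₁ = ∂A₃/∂y − ∂A₂/∂z = -2
(∇×A)₂ = ∂A₁/∂z − ∂A₃/∂x = -3
(∇×A)₃ = ∂A₂/∂x − ∂A₁/∂y = 0
∇×A = (-2, -3, 0)
At (-3, -1, -1): (-2, -3, 0).

(-2, -3, 0)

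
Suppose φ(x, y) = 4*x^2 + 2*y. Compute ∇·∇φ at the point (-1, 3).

∂²φ/∂x² = 8
∂²φ/∂y² = 0
∇²φ = 8
At (-1, 3): 8.

8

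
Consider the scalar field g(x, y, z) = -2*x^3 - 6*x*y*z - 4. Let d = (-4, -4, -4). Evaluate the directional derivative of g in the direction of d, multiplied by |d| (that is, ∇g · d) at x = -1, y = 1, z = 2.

∂g/∂x = -6*x^2 - 6*y*z
∂g/∂y = -6*x*z
∂g/∂z = -6*x*y
∇g at (-1, 1, 2) = (-18, 12, 6)
∇g · d = (-18)(-4) + (12)(-4) + (6)(-4) = 0

0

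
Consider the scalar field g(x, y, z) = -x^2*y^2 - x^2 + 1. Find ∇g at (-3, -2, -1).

(30, 36, 0)

∂g/∂x = -2*x*y^2 - 2*x
∂g/∂y = -2*x^2*y
∂g/∂z = 0
∇g = (-2*x*y^2 - 2*x, -2*x^2*y, 0)
At (-3, -2, -1): (30, 36, 0).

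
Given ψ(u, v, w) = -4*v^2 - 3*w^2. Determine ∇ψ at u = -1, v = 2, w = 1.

∂ψ/∂u = 0
∂ψ/∂v = -8*v
∂ψ/∂w = -6*w
∇ψ = (0, -8*v, -6*w)
At (-1, 2, 1): (0, -16, -6).

(0, -16, -6)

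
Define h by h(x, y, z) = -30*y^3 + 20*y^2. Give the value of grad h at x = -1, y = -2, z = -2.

∂h/∂x = 0
∂h/∂y = -90*y^2 + 40*y
∂h/∂z = 0
∇h = (0, -90*y^2 + 40*y, 0)
At (-1, -2, -2): (0, -440, 0).

(0, -440, 0)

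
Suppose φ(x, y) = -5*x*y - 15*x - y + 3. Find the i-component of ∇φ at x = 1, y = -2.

-5

(∇φ)_1 = ∂φ/∂x = -5*y - 15
At (1, -2): -5.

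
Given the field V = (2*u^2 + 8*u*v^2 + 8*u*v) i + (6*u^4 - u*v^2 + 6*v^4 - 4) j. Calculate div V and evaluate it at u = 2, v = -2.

-160

∂V₁/∂u = 4*u + 8*v^2 + 8*v
∂V₂/∂v = -2*u*v + 24*v^3
∇·V = -2*u*v + 4*u + 24*v^3 + 8*v^2 + 8*v
At (2, -2): -160.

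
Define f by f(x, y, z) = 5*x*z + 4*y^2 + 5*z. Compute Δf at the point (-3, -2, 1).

8

∂²f/∂x² = 0
∂²f/∂y² = 8
∂²f/∂z² = 0
∇²f = 8
At (-3, -2, 1): 8.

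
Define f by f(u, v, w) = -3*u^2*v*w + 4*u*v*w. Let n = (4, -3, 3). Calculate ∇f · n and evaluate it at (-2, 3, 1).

72

∂f/∂u = -6*u*v*w + 4*v*w
∂f/∂v = -3*u^2*w + 4*u*w
∂f/∂w = -3*u^2*v + 4*u*v
∇f at (-2, 3, 1) = (48, -20, -60)
∇f · n = (48)(4) + (-20)(-3) + (-60)(3) = 72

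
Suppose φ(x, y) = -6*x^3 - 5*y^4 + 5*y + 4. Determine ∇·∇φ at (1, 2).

-276

∂²φ/∂x² = -36*x
∂²φ/∂y² = -60*y^2
∇²φ = -36*x - 60*y^2
At (1, 2): -276.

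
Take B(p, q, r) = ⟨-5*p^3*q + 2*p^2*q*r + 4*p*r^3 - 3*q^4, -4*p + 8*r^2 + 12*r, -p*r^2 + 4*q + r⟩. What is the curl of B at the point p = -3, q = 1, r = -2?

(24, -122, -91)

(∇×B)₁ = ∂B₃/∂q − ∂B₂/∂r = -16*r - 8
(∇×B)₂ = ∂B₁/∂r − ∂B₃/∂p = 2*p^2*q + 12*p*r^2 + r^2
(∇×B)₃ = ∂B₂/∂p − ∂B₁/∂q = 5*p^3 - 2*p^2*r + 12*q^3 - 4
∇×B = (-16*r - 8, 2*p^2*q + 12*p*r^2 + r^2, 5*p^3 - 2*p^2*r + 12*q^3 - 4)
At (-3, 1, -2): (24, -122, -91).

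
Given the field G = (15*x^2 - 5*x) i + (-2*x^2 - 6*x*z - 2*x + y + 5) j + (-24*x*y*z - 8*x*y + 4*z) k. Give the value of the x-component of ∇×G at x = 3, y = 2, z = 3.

-222

(∇×G)_1 = ∂G₃/∂y − ∂G₂/∂z
= -24*x*z - 8*x − (-6*x)
= -24*x*z - 2*x
At (3, 2, 3): -222.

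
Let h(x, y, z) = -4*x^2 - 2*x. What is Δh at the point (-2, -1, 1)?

-8

∂²h/∂x² = -8
∂²h/∂y² = 0
∂²h/∂z² = 0
∇²h = -8
At (-2, -1, 1): -8.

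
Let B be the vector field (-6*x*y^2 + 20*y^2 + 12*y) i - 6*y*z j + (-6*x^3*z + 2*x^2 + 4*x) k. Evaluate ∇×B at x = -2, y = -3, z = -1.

(∇×B)₁ = ∂B₃/∂y − ∂B₂/∂z = 6*y
(∇×B)₂ = ∂B₁/∂z − ∂B₃/∂x = 18*x^2*z - 4*x - 4
(∇×B)₃ = ∂B₂/∂x − ∂B₁/∂y = 12*x*y - 40*y - 12
∇×B = (6*y, 18*x^2*z - 4*x - 4, 12*x*y - 40*y - 12)
At (-2, -3, -1): (-18, -68, 180).

(-18, -68, 180)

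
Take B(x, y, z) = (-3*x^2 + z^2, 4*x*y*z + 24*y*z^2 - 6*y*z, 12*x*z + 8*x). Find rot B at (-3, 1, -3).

(∇×B)₁ = ∂B₃/∂y − ∂B₂/∂z = -4*x*y - 48*y*z + 6*y
(∇×B)₂ = ∂B₁/∂z − ∂B₃/∂x = -10*z - 8
(∇×B)₃ = ∂B₂/∂x − ∂B₁/∂y = 4*y*z
∇×B = (-4*x*y - 48*y*z + 6*y, -10*z - 8, 4*y*z)
At (-3, 1, -3): (162, 22, -12).

(162, 22, -12)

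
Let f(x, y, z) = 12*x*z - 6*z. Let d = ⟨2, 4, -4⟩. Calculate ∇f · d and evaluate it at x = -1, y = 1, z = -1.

48

∂f/∂x = 12*z
∂f/∂y = 0
∂f/∂z = 12*x - 6
∇f at (-1, 1, -1) = (-12, 0, -18)
∇f · d = (-12)(2) + (0)(4) + (-18)(-4) = 48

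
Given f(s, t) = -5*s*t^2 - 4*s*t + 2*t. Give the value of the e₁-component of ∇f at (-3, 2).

(∇f)_1 = ∂f/∂s = -5*t^2 - 4*t
At (-3, 2): -28.

-28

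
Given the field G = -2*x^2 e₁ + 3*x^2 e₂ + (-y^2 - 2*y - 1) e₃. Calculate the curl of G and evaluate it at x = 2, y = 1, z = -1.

(∇×G)₁ = ∂G₃/∂y − ∂G₂/∂z = -2*y - 2
(∇×G)₂ = ∂G₁/∂z − ∂G₃/∂x = 0
(∇×G)₃ = ∂G₂/∂x − ∂G₁/∂y = 6*x
∇×G = (-2*y - 2, 0, 6*x)
At (2, 1, -1): (-4, 0, 12).

(-4, 0, 12)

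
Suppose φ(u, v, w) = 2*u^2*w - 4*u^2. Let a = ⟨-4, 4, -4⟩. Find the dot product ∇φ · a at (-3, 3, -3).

∂φ/∂u = 4*u*w - 8*u
∂φ/∂v = 0
∂φ/∂w = 2*u^2
∇φ at (-3, 3, -3) = (60, 0, 18)
∇φ · a = (60)(-4) + (0)(4) + (18)(-4) = -312

-312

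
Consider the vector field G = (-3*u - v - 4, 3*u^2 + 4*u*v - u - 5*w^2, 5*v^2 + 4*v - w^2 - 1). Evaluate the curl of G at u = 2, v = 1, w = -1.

(4, 0, 16)

(∇×G)₁ = ∂G₃/∂v − ∂G₂/∂w = 10*v + 10*w + 4
(∇×G)₂ = ∂G₁/∂w − ∂G₃/∂u = 0
(∇×G)₃ = ∂G₂/∂u − ∂G₁/∂v = 6*u + 4*v
∇×G = (10*v + 10*w + 4, 0, 6*u + 4*v)
At (2, 1, -1): (4, 0, 16).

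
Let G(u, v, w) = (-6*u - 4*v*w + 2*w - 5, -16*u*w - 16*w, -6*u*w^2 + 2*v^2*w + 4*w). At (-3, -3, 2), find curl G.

(∇×G)₁ = ∂G₃/∂v − ∂G₂/∂w = 16*u + 4*v*w + 16
(∇×G)₂ = ∂G₁/∂w − ∂G₃/∂u = -4*v + 6*w^2 + 2
(∇×G)₃ = ∂G₂/∂u − ∂G₁/∂v = -12*w
∇×G = (16*u + 4*v*w + 16, -4*v + 6*w^2 + 2, -12*w)
At (-3, -3, 2): (-56, 38, -24).

(-56, 38, -24)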